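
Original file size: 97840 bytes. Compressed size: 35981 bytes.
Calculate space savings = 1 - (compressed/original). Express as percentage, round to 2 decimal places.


ratio = compressed/original = 35981/97840 = 0.367753
savings = 1 - ratio = 1 - 0.367753 = 0.632247
as a percentage: 0.632247 * 100 = 63.22%

Space savings = 1 - 35981/97840 = 63.22%


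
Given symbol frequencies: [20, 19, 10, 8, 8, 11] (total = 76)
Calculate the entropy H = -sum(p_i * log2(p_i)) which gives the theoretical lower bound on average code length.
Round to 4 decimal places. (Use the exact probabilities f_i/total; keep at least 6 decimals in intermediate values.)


Per-symbol terms -p_i * log2(p_i) with p_i = f_i/76:
  p = 20/76 = 0.263158: log2(p) = -1.925999, -p*log2(p) = 0.506842
  p = 19/76 = 0.250000: log2(p) = -2.000000, -p*log2(p) = 0.500000
  p = 10/76 = 0.131579: log2(p) = -2.925999, -p*log2(p) = 0.385000
  p = 8/76 = 0.105263: log2(p) = -3.247928, -p*log2(p) = 0.341887
  p = 8/76 = 0.105263: log2(p) = -3.247928, -p*log2(p) = 0.341887
  p = 11/76 = 0.144737: log2(p) = -2.788496, -p*log2(p) = 0.403598
H = 0.506842 + 0.500000 + 0.385000 + 0.341887 + 0.341887 + 0.403598 = 2.479214

H = 2.4792 bits/symbol


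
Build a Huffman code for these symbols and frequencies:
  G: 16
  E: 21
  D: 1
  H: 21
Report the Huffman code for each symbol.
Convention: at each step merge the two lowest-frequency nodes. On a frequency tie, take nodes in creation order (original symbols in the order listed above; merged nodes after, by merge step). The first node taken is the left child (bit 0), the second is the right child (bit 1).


Huffman tree construction:
Step 1: Merge D(1) + G(16) = 17
Step 2: Merge (D+G)(17) + E(21) = 38
Step 3: Merge H(21) + ((D+G)+E)(38) = 59
Read each symbol's code off the tree from the root (left child = 0, right child = 1).

Codes:
  G: 101 (length 3)
  E: 11 (length 2)
  D: 100 (length 3)
  H: 0 (length 1)
Average code length: 114/59 = 1.9322 bits/symbol


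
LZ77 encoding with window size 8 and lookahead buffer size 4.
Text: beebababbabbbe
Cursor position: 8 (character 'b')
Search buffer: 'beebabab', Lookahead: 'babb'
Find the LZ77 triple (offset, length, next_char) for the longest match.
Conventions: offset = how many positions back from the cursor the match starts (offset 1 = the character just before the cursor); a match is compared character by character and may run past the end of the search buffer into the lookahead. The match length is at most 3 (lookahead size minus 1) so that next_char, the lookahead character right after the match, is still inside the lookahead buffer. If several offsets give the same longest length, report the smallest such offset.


Try each offset into the search buffer:
  offset=1 (pos 7, char 'b'): match length 1
  offset=2 (pos 6, char 'a'): match length 0
  offset=3 (pos 5, char 'b'): match length 3
  offset=4 (pos 4, char 'a'): match length 0
  offset=5 (pos 3, char 'b'): match length 3
  offset=6 (pos 2, char 'e'): match length 0
  offset=7 (pos 1, char 'e'): match length 0
  offset=8 (pos 0, char 'b'): match length 1
Longest match has length 3, found at offsets 3, 5; take the smallest, offset 3.
next_char = character at position 8 + 3 = 11 -> 'b'

Best match: offset=3, length=3 (matching 'bab' starting at position 5)
LZ77 triple: (3, 3, 'b')


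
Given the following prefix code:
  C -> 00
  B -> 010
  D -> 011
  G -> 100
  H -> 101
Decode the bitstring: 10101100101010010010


Decoding step by step:
Bits 101 -> H
Bits 011 -> D
Bits 00 -> C
Bits 101 -> H
Bits 010 -> B
Bits 010 -> B
Bits 010 -> B


Decoded message: HDCHBBB


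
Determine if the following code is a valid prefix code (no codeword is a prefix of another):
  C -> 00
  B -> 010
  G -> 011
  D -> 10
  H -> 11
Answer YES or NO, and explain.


Checking each pair (does one codeword prefix another?):
  C='00' vs B='010': no prefix
  C='00' vs G='011': no prefix
  C='00' vs D='10': no prefix
  C='00' vs H='11': no prefix
  B='010' vs C='00': no prefix
  B='010' vs G='011': no prefix
  B='010' vs D='10': no prefix
  B='010' vs H='11': no prefix
  G='011' vs C='00': no prefix
  G='011' vs B='010': no prefix
  G='011' vs D='10': no prefix
  G='011' vs H='11': no prefix
  D='10' vs C='00': no prefix
  D='10' vs B='010': no prefix
  D='10' vs G='011': no prefix
  D='10' vs H='11': no prefix
  H='11' vs C='00': no prefix
  H='11' vs B='010': no prefix
  H='11' vs G='011': no prefix
  H='11' vs D='10': no prefix
No violation found over all pairs.

YES -- this is a valid prefix code. No codeword is a prefix of any other codeword.


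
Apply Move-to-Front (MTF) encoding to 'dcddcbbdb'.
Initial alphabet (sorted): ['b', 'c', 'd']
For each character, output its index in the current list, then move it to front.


MTF encoding:
'd': index 2 in ['b', 'c', 'd'] -> ['d', 'b', 'c']
'c': index 2 in ['d', 'b', 'c'] -> ['c', 'd', 'b']
'd': index 1 in ['c', 'd', 'b'] -> ['d', 'c', 'b']
'd': index 0 in ['d', 'c', 'b'] -> ['d', 'c', 'b']
'c': index 1 in ['d', 'c', 'b'] -> ['c', 'd', 'b']
'b': index 2 in ['c', 'd', 'b'] -> ['b', 'c', 'd']
'b': index 0 in ['b', 'c', 'd'] -> ['b', 'c', 'd']
'd': index 2 in ['b', 'c', 'd'] -> ['d', 'b', 'c']
'b': index 1 in ['d', 'b', 'c'] -> ['b', 'd', 'c']


Output: [2, 2, 1, 0, 1, 2, 0, 2, 1]


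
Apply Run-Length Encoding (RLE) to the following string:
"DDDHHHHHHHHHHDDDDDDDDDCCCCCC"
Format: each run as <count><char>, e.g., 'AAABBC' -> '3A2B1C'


Scanning runs left to right:
  i=0: run of 'D' x 3 -> '3D'
  i=3: run of 'H' x 10 -> '10H'
  i=13: run of 'D' x 9 -> '9D'
  i=22: run of 'C' x 6 -> '6C'

RLE = 3D10H9D6C


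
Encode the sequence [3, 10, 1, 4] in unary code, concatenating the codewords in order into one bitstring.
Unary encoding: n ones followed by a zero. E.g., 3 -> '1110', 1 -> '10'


Encode each number as n ones followed by a terminating 0:
  3 -> 1110 (4 bits)
  10 -> 11111111110 (11 bits)
  1 -> 10 (2 bits)
  4 -> 11110 (5 bits)
Total length = 4 + 11 + 2 + 5 = 22 bits.

Unary([3, 10, 1, 4]) = 1110111111111101011110 (22 bits)


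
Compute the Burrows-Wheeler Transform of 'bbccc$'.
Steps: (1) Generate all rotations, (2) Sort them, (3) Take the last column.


Rotations (sorted):
  0: $bbccc -> last char: c
  1: bbccc$ -> last char: $
  2: bccc$b -> last char: b
  3: c$bbcc -> last char: c
  4: cc$bbc -> last char: c
  5: ccc$bb -> last char: b


BWT = c$bccb


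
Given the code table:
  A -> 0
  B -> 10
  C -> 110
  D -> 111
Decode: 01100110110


Decoding:
0 -> A
110 -> C
0 -> A
110 -> C
110 -> C


Result: ACACC


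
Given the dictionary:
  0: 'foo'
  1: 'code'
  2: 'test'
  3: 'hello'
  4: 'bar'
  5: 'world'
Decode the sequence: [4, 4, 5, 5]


Look up each index in the dictionary:
  4 -> 'bar'
  4 -> 'bar'
  5 -> 'world'
  5 -> 'world'

Decoded: "bar bar world world"


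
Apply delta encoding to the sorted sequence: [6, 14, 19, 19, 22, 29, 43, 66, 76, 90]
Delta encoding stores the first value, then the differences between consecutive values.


First value: 6
Deltas:
  14 - 6 = 8
  19 - 14 = 5
  19 - 19 = 0
  22 - 19 = 3
  29 - 22 = 7
  43 - 29 = 14
  66 - 43 = 23
  76 - 66 = 10
  90 - 76 = 14


Delta encoded: [6, 8, 5, 0, 3, 7, 14, 23, 10, 14]


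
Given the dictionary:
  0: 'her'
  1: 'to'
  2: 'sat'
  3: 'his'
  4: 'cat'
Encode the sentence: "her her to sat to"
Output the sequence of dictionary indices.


Look up each word in the dictionary:
  'her' -> 0
  'her' -> 0
  'to' -> 1
  'sat' -> 2
  'to' -> 1

Encoded: [0, 0, 1, 2, 1]


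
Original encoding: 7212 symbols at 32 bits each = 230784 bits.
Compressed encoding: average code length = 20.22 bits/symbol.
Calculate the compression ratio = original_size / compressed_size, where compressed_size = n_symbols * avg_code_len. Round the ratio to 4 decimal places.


original_size = n_symbols * orig_bits = 7212 * 32 = 230784 bits
compressed_size = n_symbols * avg_code_len = 7212 * 20.22 = 145826.64 bits
ratio = original_size / compressed_size = 230784 / 145826.64 = 1.5826

Compression ratio = 1.5826


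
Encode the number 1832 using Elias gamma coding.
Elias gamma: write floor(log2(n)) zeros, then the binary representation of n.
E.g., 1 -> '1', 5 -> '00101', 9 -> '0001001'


num_bits = floor(log2(1832)) + 1 = 11
leading_zeros = num_bits - 1 = 10
binary(1832) = 11100101000

Elias gamma(1832) = '0000000000' + '11100101000' = 000000000011100101000 (21 bits)


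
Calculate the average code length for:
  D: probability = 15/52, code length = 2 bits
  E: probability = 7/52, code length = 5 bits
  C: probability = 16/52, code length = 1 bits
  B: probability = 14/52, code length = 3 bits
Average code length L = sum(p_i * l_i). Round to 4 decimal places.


Weighted contributions p_i * l_i:
  D: (15/52) * 2 = 30/52
  E: (7/52) * 5 = 35/52
  C: (16/52) * 1 = 16/52
  B: (14/52) * 3 = 42/52
Sum = (30 + 35 + 16 + 42)/52 = 123/52

L = 123/52 = 2.3654 bits/symbol


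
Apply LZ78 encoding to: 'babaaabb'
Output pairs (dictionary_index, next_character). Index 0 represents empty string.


LZ78 encoding steps:
Dictionary: {0: ''}
Step 1: w='' (idx 0), next='b' -> output (0, 'b'), add 'b' as idx 1
Step 2: w='' (idx 0), next='a' -> output (0, 'a'), add 'a' as idx 2
Step 3: w='b' (idx 1), next='a' -> output (1, 'a'), add 'ba' as idx 3
Step 4: w='a' (idx 2), next='a' -> output (2, 'a'), add 'aa' as idx 4
Step 5: w='b' (idx 1), next='b' -> output (1, 'b'), add 'bb' as idx 5


Encoded: [(0, 'b'), (0, 'a'), (1, 'a'), (2, 'a'), (1, 'b')]


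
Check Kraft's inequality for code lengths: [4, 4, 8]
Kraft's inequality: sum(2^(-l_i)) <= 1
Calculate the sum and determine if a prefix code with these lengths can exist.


Sum = 2^(-4) + 2^(-4) + 2^(-8)
    = 0.0625 + 0.0625 + 0.00390625
    = 33/256 = 0.12890625
Since 0.12890625 <= 1, Kraft's inequality IS satisfied.
A prefix code with these lengths CAN exist.

Kraft sum = 0.12890625. Satisfied.


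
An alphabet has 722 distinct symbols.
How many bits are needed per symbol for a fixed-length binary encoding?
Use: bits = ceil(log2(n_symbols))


log2(722) = 9.4959
Bracket: 2^9 = 512 < 722 <= 2^10 = 1024
So ceil(log2(722)) = 10

bits = ceil(log2(722)) = ceil(9.4959) = 10 bits


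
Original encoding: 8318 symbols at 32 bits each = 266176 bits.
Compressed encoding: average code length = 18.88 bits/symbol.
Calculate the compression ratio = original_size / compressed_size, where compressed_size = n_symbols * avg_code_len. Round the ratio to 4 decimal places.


original_size = n_symbols * orig_bits = 8318 * 32 = 266176 bits
compressed_size = n_symbols * avg_code_len = 8318 * 18.88 = 157043.84 bits
ratio = original_size / compressed_size = 266176 / 157043.84 = 1.6949

Compression ratio = 1.6949


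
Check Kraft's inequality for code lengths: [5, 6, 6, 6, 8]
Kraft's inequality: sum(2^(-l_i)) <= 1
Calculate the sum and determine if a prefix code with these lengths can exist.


Sum = 2^(-5) + 2^(-6) + 2^(-6) + 2^(-6) + 2^(-8)
    = 0.03125 + 0.015625 + 0.015625 + 0.015625 + 0.00390625
    = 21/256 = 0.08203125
Since 0.08203125 <= 1, Kraft's inequality IS satisfied.
A prefix code with these lengths CAN exist.

Kraft sum = 0.08203125. Satisfied.


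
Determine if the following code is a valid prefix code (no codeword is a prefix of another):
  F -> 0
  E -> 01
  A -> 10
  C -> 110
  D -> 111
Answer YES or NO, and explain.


Checking each pair (does one codeword prefix another?):
  F='0' vs E='01': prefix -- VIOLATION

NO -- this is NOT a valid prefix code. F (0) is a prefix of E (01).


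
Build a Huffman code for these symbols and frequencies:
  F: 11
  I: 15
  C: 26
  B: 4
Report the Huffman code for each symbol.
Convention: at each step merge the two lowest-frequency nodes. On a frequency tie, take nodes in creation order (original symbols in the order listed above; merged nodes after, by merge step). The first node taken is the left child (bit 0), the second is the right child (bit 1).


Huffman tree construction:
Step 1: Merge B(4) + F(11) = 15
Step 2: Merge I(15) + (B+F)(15) = 30
Step 3: Merge C(26) + (I+(B+F))(30) = 56
Read each symbol's code off the tree from the root (left child = 0, right child = 1).

Codes:
  F: 111 (length 3)
  I: 10 (length 2)
  C: 0 (length 1)
  B: 110 (length 3)
Average code length: 101/56 = 1.8036 bits/symbol


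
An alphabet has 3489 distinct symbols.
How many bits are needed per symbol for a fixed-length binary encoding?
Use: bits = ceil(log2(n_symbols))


log2(3489) = 11.7686
Bracket: 2^11 = 2048 < 3489 <= 2^12 = 4096
So ceil(log2(3489)) = 12

bits = ceil(log2(3489)) = ceil(11.7686) = 12 bits


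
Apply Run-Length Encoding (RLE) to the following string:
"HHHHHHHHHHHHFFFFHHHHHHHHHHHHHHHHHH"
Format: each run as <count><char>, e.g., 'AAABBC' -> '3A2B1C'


Scanning runs left to right:
  i=0: run of 'H' x 12 -> '12H'
  i=12: run of 'F' x 4 -> '4F'
  i=16: run of 'H' x 18 -> '18H'

RLE = 12H4F18H


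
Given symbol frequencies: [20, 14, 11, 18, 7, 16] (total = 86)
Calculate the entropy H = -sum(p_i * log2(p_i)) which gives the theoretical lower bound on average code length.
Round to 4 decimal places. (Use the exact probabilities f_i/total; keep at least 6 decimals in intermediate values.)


Per-symbol terms -p_i * log2(p_i) with p_i = f_i/86:
  p = 20/86 = 0.232558: log2(p) = -2.104337, -p*log2(p) = 0.489381
  p = 14/86 = 0.162791: log2(p) = -2.618910, -p*log2(p) = 0.426334
  p = 11/86 = 0.127907: log2(p) = -2.966833, -p*log2(p) = 0.379479
  p = 18/86 = 0.209302: log2(p) = -2.256340, -p*log2(p) = 0.472257
  p = 7/86 = 0.081395: log2(p) = -3.618910, -p*log2(p) = 0.294562
  p = 16/86 = 0.186047: log2(p) = -2.426265, -p*log2(p) = 0.451398
H = 0.489381 + 0.426334 + 0.379479 + 0.472257 + 0.294562 + 0.451398 = 2.513411

H = 2.5134 bits/symbol


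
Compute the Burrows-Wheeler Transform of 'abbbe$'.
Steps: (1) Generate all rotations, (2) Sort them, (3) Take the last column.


Rotations (sorted):
  0: $abbbe -> last char: e
  1: abbbe$ -> last char: $
  2: bbbe$a -> last char: a
  3: bbe$ab -> last char: b
  4: be$abb -> last char: b
  5: e$abbb -> last char: b


BWT = e$abbb


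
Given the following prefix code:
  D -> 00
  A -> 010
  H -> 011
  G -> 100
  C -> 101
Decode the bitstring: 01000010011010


Decoding step by step:
Bits 010 -> A
Bits 00 -> D
Bits 010 -> A
Bits 011 -> H
Bits 010 -> A


Decoded message: ADAHA


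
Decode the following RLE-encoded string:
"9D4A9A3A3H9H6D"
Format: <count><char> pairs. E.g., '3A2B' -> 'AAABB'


Expanding each <count><char> pair:
  9D -> 'DDDDDDDDD'
  4A -> 'AAAA'
  9A -> 'AAAAAAAAA'
  3A -> 'AAA'
  3H -> 'HHH'
  9H -> 'HHHHHHHHH'
  6D -> 'DDDDDD'

Decoded = DDDDDDDDDAAAAAAAAAAAAAAAAHHHHHHHHHHHHDDDDDD


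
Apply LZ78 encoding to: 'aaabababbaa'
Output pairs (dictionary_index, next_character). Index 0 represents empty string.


LZ78 encoding steps:
Dictionary: {0: ''}
Step 1: w='' (idx 0), next='a' -> output (0, 'a'), add 'a' as idx 1
Step 2: w='a' (idx 1), next='a' -> output (1, 'a'), add 'aa' as idx 2
Step 3: w='' (idx 0), next='b' -> output (0, 'b'), add 'b' as idx 3
Step 4: w='a' (idx 1), next='b' -> output (1, 'b'), add 'ab' as idx 4
Step 5: w='ab' (idx 4), next='b' -> output (4, 'b'), add 'abb' as idx 5
Step 6: w='aa' (idx 2), end of input -> output (2, '')


Encoded: [(0, 'a'), (1, 'a'), (0, 'b'), (1, 'b'), (4, 'b'), (2, '')]


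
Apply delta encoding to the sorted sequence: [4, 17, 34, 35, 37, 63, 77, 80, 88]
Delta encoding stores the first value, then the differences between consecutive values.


First value: 4
Deltas:
  17 - 4 = 13
  34 - 17 = 17
  35 - 34 = 1
  37 - 35 = 2
  63 - 37 = 26
  77 - 63 = 14
  80 - 77 = 3
  88 - 80 = 8


Delta encoded: [4, 13, 17, 1, 2, 26, 14, 3, 8]


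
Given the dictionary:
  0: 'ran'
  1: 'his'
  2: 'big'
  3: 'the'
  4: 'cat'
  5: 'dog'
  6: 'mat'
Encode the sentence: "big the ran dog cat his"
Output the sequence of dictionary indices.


Look up each word in the dictionary:
  'big' -> 2
  'the' -> 3
  'ran' -> 0
  'dog' -> 5
  'cat' -> 4
  'his' -> 1

Encoded: [2, 3, 0, 5, 4, 1]


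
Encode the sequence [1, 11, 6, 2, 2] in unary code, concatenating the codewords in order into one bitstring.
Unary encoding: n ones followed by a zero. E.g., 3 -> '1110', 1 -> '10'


Encode each number as n ones followed by a terminating 0:
  1 -> 10 (2 bits)
  11 -> 111111111110 (12 bits)
  6 -> 1111110 (7 bits)
  2 -> 110 (3 bits)
  2 -> 110 (3 bits)
Total length = 2 + 12 + 7 + 3 + 3 = 27 bits.

Unary([1, 11, 6, 2, 2]) = 101111111111101111110110110 (27 bits)


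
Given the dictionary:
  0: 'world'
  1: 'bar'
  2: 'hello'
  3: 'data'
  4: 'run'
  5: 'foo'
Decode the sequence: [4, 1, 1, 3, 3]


Look up each index in the dictionary:
  4 -> 'run'
  1 -> 'bar'
  1 -> 'bar'
  3 -> 'data'
  3 -> 'data'

Decoded: "run bar bar data data"


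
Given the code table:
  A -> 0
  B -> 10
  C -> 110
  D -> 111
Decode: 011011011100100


Decoding:
0 -> A
110 -> C
110 -> C
111 -> D
0 -> A
0 -> A
10 -> B
0 -> A


Result: ACCDAABA


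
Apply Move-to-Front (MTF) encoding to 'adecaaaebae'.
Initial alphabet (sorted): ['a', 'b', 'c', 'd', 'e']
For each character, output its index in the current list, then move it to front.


MTF encoding:
'a': index 0 in ['a', 'b', 'c', 'd', 'e'] -> ['a', 'b', 'c', 'd', 'e']
'd': index 3 in ['a', 'b', 'c', 'd', 'e'] -> ['d', 'a', 'b', 'c', 'e']
'e': index 4 in ['d', 'a', 'b', 'c', 'e'] -> ['e', 'd', 'a', 'b', 'c']
'c': index 4 in ['e', 'd', 'a', 'b', 'c'] -> ['c', 'e', 'd', 'a', 'b']
'a': index 3 in ['c', 'e', 'd', 'a', 'b'] -> ['a', 'c', 'e', 'd', 'b']
'a': index 0 in ['a', 'c', 'e', 'd', 'b'] -> ['a', 'c', 'e', 'd', 'b']
'a': index 0 in ['a', 'c', 'e', 'd', 'b'] -> ['a', 'c', 'e', 'd', 'b']
'e': index 2 in ['a', 'c', 'e', 'd', 'b'] -> ['e', 'a', 'c', 'd', 'b']
'b': index 4 in ['e', 'a', 'c', 'd', 'b'] -> ['b', 'e', 'a', 'c', 'd']
'a': index 2 in ['b', 'e', 'a', 'c', 'd'] -> ['a', 'b', 'e', 'c', 'd']
'e': index 2 in ['a', 'b', 'e', 'c', 'd'] -> ['e', 'a', 'b', 'c', 'd']


Output: [0, 3, 4, 4, 3, 0, 0, 2, 4, 2, 2]


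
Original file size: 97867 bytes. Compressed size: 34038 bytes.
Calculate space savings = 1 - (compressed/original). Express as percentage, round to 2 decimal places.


ratio = compressed/original = 34038/97867 = 0.347799
savings = 1 - ratio = 1 - 0.347799 = 0.652201
as a percentage: 0.652201 * 100 = 65.22%

Space savings = 1 - 34038/97867 = 65.22%


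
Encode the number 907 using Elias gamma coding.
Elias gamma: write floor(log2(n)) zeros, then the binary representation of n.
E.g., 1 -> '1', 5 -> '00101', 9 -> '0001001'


num_bits = floor(log2(907)) + 1 = 10
leading_zeros = num_bits - 1 = 9
binary(907) = 1110001011

Elias gamma(907) = '000000000' + '1110001011' = 0000000001110001011 (19 bits)


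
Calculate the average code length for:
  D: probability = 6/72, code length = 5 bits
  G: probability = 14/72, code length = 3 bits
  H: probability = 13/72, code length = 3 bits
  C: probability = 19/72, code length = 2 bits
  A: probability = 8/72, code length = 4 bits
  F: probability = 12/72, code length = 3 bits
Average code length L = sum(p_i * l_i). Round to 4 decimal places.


Weighted contributions p_i * l_i:
  D: (6/72) * 5 = 30/72
  G: (14/72) * 3 = 42/72
  H: (13/72) * 3 = 39/72
  C: (19/72) * 2 = 38/72
  A: (8/72) * 4 = 32/72
  F: (12/72) * 3 = 36/72
Sum = (30 + 42 + 39 + 38 + 32 + 36)/72 = 217/72

L = 217/72 = 3.0139 bits/symbol


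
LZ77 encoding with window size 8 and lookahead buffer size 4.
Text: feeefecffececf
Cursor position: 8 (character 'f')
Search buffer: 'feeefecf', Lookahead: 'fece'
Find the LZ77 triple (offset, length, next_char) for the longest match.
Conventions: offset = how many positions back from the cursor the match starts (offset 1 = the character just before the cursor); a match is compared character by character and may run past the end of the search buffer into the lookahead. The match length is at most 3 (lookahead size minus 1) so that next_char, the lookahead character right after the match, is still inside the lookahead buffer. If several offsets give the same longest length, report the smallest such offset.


Try each offset into the search buffer:
  offset=1 (pos 7, char 'f'): match length 1
  offset=2 (pos 6, char 'c'): match length 0
  offset=3 (pos 5, char 'e'): match length 0
  offset=4 (pos 4, char 'f'): match length 3
  offset=5 (pos 3, char 'e'): match length 0
  offset=6 (pos 2, char 'e'): match length 0
  offset=7 (pos 1, char 'e'): match length 0
  offset=8 (pos 0, char 'f'): match length 2
Longest match has length 3 at offset 4.
next_char = character at position 8 + 3 = 11 -> 'e'

Best match: offset=4, length=3 (matching 'fec' starting at position 4)
LZ77 triple: (4, 3, 'e')


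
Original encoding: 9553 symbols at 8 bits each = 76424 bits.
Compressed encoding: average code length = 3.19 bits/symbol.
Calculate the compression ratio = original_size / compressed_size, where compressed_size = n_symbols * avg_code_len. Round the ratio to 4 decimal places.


original_size = n_symbols * orig_bits = 9553 * 8 = 76424 bits
compressed_size = n_symbols * avg_code_len = 9553 * 3.19 = 30474.07 bits
ratio = original_size / compressed_size = 76424 / 30474.07 = 2.5078

Compression ratio = 2.5078


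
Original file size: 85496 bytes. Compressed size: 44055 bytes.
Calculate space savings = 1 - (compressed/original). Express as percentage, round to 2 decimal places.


ratio = compressed/original = 44055/85496 = 0.515287
savings = 1 - ratio = 1 - 0.515287 = 0.484713
as a percentage: 0.484713 * 100 = 48.47%

Space savings = 1 - 44055/85496 = 48.47%


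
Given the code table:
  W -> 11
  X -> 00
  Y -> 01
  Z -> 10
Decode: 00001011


Decoding:
00 -> X
00 -> X
10 -> Z
11 -> W


Result: XXZW


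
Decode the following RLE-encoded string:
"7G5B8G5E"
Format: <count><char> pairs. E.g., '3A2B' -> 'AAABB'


Expanding each <count><char> pair:
  7G -> 'GGGGGGG'
  5B -> 'BBBBB'
  8G -> 'GGGGGGGG'
  5E -> 'EEEEE'

Decoded = GGGGGGGBBBBBGGGGGGGGEEEEE


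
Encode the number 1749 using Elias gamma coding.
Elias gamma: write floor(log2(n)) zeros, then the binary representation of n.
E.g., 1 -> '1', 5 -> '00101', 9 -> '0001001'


num_bits = floor(log2(1749)) + 1 = 11
leading_zeros = num_bits - 1 = 10
binary(1749) = 11011010101

Elias gamma(1749) = '0000000000' + '11011010101' = 000000000011011010101 (21 bits)


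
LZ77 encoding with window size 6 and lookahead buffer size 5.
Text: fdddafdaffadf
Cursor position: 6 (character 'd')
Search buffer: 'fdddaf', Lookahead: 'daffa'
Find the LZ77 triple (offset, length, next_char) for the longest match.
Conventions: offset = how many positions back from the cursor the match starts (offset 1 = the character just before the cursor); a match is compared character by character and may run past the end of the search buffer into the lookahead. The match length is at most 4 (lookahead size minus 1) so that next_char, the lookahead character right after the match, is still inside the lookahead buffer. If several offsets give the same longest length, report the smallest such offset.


Try each offset into the search buffer:
  offset=1 (pos 5, char 'f'): match length 0
  offset=2 (pos 4, char 'a'): match length 0
  offset=3 (pos 3, char 'd'): match length 3
  offset=4 (pos 2, char 'd'): match length 1
  offset=5 (pos 1, char 'd'): match length 1
  offset=6 (pos 0, char 'f'): match length 0
Longest match has length 3 at offset 3.
next_char = character at position 6 + 3 = 9 -> 'f'

Best match: offset=3, length=3 (matching 'daf' starting at position 3)
LZ77 triple: (3, 3, 'f')


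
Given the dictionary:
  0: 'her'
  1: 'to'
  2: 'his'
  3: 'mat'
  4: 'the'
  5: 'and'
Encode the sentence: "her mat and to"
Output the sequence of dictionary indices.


Look up each word in the dictionary:
  'her' -> 0
  'mat' -> 3
  'and' -> 5
  'to' -> 1

Encoded: [0, 3, 5, 1]


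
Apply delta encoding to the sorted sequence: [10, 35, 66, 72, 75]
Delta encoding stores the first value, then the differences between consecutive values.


First value: 10
Deltas:
  35 - 10 = 25
  66 - 35 = 31
  72 - 66 = 6
  75 - 72 = 3


Delta encoded: [10, 25, 31, 6, 3]


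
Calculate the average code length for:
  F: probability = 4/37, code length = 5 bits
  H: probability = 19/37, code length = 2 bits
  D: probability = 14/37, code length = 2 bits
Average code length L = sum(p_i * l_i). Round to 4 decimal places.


Weighted contributions p_i * l_i:
  F: (4/37) * 5 = 20/37
  H: (19/37) * 2 = 38/37
  D: (14/37) * 2 = 28/37
Sum = (20 + 38 + 28)/37 = 86/37

L = 86/37 = 2.3243 bits/symbol


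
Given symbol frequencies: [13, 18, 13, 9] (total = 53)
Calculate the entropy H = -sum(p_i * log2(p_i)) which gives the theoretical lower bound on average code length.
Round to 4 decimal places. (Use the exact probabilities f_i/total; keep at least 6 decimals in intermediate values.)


Per-symbol terms -p_i * log2(p_i) with p_i = f_i/53:
  p = 13/53 = 0.245283: log2(p) = -2.027481, -p*log2(p) = 0.497307
  p = 18/53 = 0.339623: log2(p) = -1.557995, -p*log2(p) = 0.529131
  p = 13/53 = 0.245283: log2(p) = -2.027481, -p*log2(p) = 0.497307
  p = 9/53 = 0.169811: log2(p) = -2.557995, -p*log2(p) = 0.434377
H = 0.497307 + 0.529131 + 0.497307 + 0.434377 = 1.958122

H = 1.9581 bits/symbol


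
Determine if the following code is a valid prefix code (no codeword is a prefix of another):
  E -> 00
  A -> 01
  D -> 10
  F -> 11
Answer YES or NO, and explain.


Checking each pair (does one codeword prefix another?):
  E='00' vs A='01': no prefix
  E='00' vs D='10': no prefix
  E='00' vs F='11': no prefix
  A='01' vs E='00': no prefix
  A='01' vs D='10': no prefix
  A='01' vs F='11': no prefix
  D='10' vs E='00': no prefix
  D='10' vs A='01': no prefix
  D='10' vs F='11': no prefix
  F='11' vs E='00': no prefix
  F='11' vs A='01': no prefix
  F='11' vs D='10': no prefix
No violation found over all pairs.

YES -- this is a valid prefix code. No codeword is a prefix of any other codeword.


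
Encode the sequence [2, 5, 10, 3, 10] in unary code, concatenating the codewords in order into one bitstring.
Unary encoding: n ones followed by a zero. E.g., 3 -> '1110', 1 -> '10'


Encode each number as n ones followed by a terminating 0:
  2 -> 110 (3 bits)
  5 -> 111110 (6 bits)
  10 -> 11111111110 (11 bits)
  3 -> 1110 (4 bits)
  10 -> 11111111110 (11 bits)
Total length = 3 + 6 + 11 + 4 + 11 = 35 bits.

Unary([2, 5, 10, 3, 10]) = 11011111011111111110111011111111110 (35 bits)


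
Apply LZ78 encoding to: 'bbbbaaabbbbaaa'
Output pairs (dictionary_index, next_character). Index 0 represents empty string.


LZ78 encoding steps:
Dictionary: {0: ''}
Step 1: w='' (idx 0), next='b' -> output (0, 'b'), add 'b' as idx 1
Step 2: w='b' (idx 1), next='b' -> output (1, 'b'), add 'bb' as idx 2
Step 3: w='b' (idx 1), next='a' -> output (1, 'a'), add 'ba' as idx 3
Step 4: w='' (idx 0), next='a' -> output (0, 'a'), add 'a' as idx 4
Step 5: w='a' (idx 4), next='b' -> output (4, 'b'), add 'ab' as idx 5
Step 6: w='bb' (idx 2), next='b' -> output (2, 'b'), add 'bbb' as idx 6
Step 7: w='a' (idx 4), next='a' -> output (4, 'a'), add 'aa' as idx 7
Step 8: w='a' (idx 4), end of input -> output (4, '')


Encoded: [(0, 'b'), (1, 'b'), (1, 'a'), (0, 'a'), (4, 'b'), (2, 'b'), (4, 'a'), (4, '')]


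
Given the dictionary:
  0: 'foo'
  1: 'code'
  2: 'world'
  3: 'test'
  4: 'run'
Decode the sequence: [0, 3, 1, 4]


Look up each index in the dictionary:
  0 -> 'foo'
  3 -> 'test'
  1 -> 'code'
  4 -> 'run'

Decoded: "foo test code run"


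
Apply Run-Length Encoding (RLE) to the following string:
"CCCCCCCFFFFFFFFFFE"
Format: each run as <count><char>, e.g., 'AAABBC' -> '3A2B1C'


Scanning runs left to right:
  i=0: run of 'C' x 7 -> '7C'
  i=7: run of 'F' x 10 -> '10F'
  i=17: run of 'E' x 1 -> '1E'

RLE = 7C10F1E


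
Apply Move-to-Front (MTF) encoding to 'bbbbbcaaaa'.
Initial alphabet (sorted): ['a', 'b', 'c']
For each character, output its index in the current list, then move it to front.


MTF encoding:
'b': index 1 in ['a', 'b', 'c'] -> ['b', 'a', 'c']
'b': index 0 in ['b', 'a', 'c'] -> ['b', 'a', 'c']
'b': index 0 in ['b', 'a', 'c'] -> ['b', 'a', 'c']
'b': index 0 in ['b', 'a', 'c'] -> ['b', 'a', 'c']
'b': index 0 in ['b', 'a', 'c'] -> ['b', 'a', 'c']
'c': index 2 in ['b', 'a', 'c'] -> ['c', 'b', 'a']
'a': index 2 in ['c', 'b', 'a'] -> ['a', 'c', 'b']
'a': index 0 in ['a', 'c', 'b'] -> ['a', 'c', 'b']
'a': index 0 in ['a', 'c', 'b'] -> ['a', 'c', 'b']
'a': index 0 in ['a', 'c', 'b'] -> ['a', 'c', 'b']


Output: [1, 0, 0, 0, 0, 2, 2, 0, 0, 0]


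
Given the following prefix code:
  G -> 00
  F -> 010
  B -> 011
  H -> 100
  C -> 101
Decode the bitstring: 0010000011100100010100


Decoding step by step:
Bits 00 -> G
Bits 100 -> H
Bits 00 -> G
Bits 011 -> B
Bits 100 -> H
Bits 100 -> H
Bits 010 -> F
Bits 100 -> H


Decoded message: GHGBHHFH


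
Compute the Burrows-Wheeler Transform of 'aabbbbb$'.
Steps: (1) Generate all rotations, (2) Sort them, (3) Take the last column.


Rotations (sorted):
  0: $aabbbbb -> last char: b
  1: aabbbbb$ -> last char: $
  2: abbbbb$a -> last char: a
  3: b$aabbbb -> last char: b
  4: bb$aabbb -> last char: b
  5: bbb$aabb -> last char: b
  6: bbbb$aab -> last char: b
  7: bbbbb$aa -> last char: a


BWT = b$abbbba


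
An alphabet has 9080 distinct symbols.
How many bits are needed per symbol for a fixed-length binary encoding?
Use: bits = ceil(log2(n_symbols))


log2(9080) = 13.1485
Bracket: 2^13 = 8192 < 9080 <= 2^14 = 16384
So ceil(log2(9080)) = 14

bits = ceil(log2(9080)) = ceil(13.1485) = 14 bits


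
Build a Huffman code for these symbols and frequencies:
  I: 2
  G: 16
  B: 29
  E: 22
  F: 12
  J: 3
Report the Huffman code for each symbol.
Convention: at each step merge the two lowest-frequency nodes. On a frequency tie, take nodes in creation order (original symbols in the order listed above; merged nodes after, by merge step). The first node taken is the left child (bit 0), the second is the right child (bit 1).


Huffman tree construction:
Step 1: Merge I(2) + J(3) = 5
Step 2: Merge (I+J)(5) + F(12) = 17
Step 3: Merge G(16) + ((I+J)+F)(17) = 33
Step 4: Merge E(22) + B(29) = 51
Step 5: Merge (G+((I+J)+F))(33) + (E+B)(51) = 84
Read each symbol's code off the tree from the root (left child = 0, right child = 1).

Codes:
  I: 0100 (length 4)
  G: 00 (length 2)
  B: 11 (length 2)
  E: 10 (length 2)
  F: 011 (length 3)
  J: 0101 (length 4)
Average code length: 190/84 = 2.2619 bits/symbol


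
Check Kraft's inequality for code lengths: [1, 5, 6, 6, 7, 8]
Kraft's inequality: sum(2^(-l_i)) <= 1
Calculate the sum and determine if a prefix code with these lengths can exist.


Sum = 2^(-1) + 2^(-5) + 2^(-6) + 2^(-6) + 2^(-7) + 2^(-8)
    = 0.5 + 0.03125 + 0.015625 + 0.015625 + 0.0078125 + 0.00390625
    = 147/256 = 0.57421875
Since 0.57421875 <= 1, Kraft's inequality IS satisfied.
A prefix code with these lengths CAN exist.

Kraft sum = 0.57421875. Satisfied.


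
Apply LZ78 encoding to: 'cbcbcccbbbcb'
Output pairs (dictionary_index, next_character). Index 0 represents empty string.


LZ78 encoding steps:
Dictionary: {0: ''}
Step 1: w='' (idx 0), next='c' -> output (0, 'c'), add 'c' as idx 1
Step 2: w='' (idx 0), next='b' -> output (0, 'b'), add 'b' as idx 2
Step 3: w='c' (idx 1), next='b' -> output (1, 'b'), add 'cb' as idx 3
Step 4: w='c' (idx 1), next='c' -> output (1, 'c'), add 'cc' as idx 4
Step 5: w='cb' (idx 3), next='b' -> output (3, 'b'), add 'cbb' as idx 5
Step 6: w='b' (idx 2), next='c' -> output (2, 'c'), add 'bc' as idx 6
Step 7: w='b' (idx 2), end of input -> output (2, '')


Encoded: [(0, 'c'), (0, 'b'), (1, 'b'), (1, 'c'), (3, 'b'), (2, 'c'), (2, '')]


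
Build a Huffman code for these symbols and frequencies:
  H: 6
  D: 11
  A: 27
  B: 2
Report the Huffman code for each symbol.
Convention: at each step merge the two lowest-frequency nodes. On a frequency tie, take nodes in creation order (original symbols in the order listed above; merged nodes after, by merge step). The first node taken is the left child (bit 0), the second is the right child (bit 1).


Huffman tree construction:
Step 1: Merge B(2) + H(6) = 8
Step 2: Merge (B+H)(8) + D(11) = 19
Step 3: Merge ((B+H)+D)(19) + A(27) = 46
Read each symbol's code off the tree from the root (left child = 0, right child = 1).

Codes:
  H: 001 (length 3)
  D: 01 (length 2)
  A: 1 (length 1)
  B: 000 (length 3)
Average code length: 73/46 = 1.5870 bits/symbol


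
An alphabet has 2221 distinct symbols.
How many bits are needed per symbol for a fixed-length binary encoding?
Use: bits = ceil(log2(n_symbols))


log2(2221) = 11.117
Bracket: 2^11 = 2048 < 2221 <= 2^12 = 4096
So ceil(log2(2221)) = 12

bits = ceil(log2(2221)) = ceil(11.117) = 12 bits


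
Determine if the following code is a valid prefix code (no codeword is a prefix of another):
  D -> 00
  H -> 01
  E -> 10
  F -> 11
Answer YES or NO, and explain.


Checking each pair (does one codeword prefix another?):
  D='00' vs H='01': no prefix
  D='00' vs E='10': no prefix
  D='00' vs F='11': no prefix
  H='01' vs D='00': no prefix
  H='01' vs E='10': no prefix
  H='01' vs F='11': no prefix
  E='10' vs D='00': no prefix
  E='10' vs H='01': no prefix
  E='10' vs F='11': no prefix
  F='11' vs D='00': no prefix
  F='11' vs H='01': no prefix
  F='11' vs E='10': no prefix
No violation found over all pairs.

YES -- this is a valid prefix code. No codeword is a prefix of any other codeword.


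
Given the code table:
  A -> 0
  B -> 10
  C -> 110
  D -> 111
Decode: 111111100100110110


Decoding:
111 -> D
111 -> D
10 -> B
0 -> A
10 -> B
0 -> A
110 -> C
110 -> C


Result: DDBABACC


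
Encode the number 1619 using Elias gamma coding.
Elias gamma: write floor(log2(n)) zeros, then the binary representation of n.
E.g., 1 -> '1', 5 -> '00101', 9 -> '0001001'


num_bits = floor(log2(1619)) + 1 = 11
leading_zeros = num_bits - 1 = 10
binary(1619) = 11001010011

Elias gamma(1619) = '0000000000' + '11001010011' = 000000000011001010011 (21 bits)


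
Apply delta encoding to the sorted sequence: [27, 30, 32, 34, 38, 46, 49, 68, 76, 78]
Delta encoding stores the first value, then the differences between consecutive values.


First value: 27
Deltas:
  30 - 27 = 3
  32 - 30 = 2
  34 - 32 = 2
  38 - 34 = 4
  46 - 38 = 8
  49 - 46 = 3
  68 - 49 = 19
  76 - 68 = 8
  78 - 76 = 2


Delta encoded: [27, 3, 2, 2, 4, 8, 3, 19, 8, 2]


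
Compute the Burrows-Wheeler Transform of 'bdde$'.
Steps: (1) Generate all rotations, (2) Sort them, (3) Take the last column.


Rotations (sorted):
  0: $bdde -> last char: e
  1: bdde$ -> last char: $
  2: dde$b -> last char: b
  3: de$bd -> last char: d
  4: e$bdd -> last char: d


BWT = e$bdd


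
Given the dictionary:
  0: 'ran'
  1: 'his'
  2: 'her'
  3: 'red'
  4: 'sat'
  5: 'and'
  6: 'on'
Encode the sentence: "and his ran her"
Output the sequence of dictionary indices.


Look up each word in the dictionary:
  'and' -> 5
  'his' -> 1
  'ran' -> 0
  'her' -> 2

Encoded: [5, 1, 0, 2]


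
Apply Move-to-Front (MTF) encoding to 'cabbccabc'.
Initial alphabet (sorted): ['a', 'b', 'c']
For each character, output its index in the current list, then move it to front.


MTF encoding:
'c': index 2 in ['a', 'b', 'c'] -> ['c', 'a', 'b']
'a': index 1 in ['c', 'a', 'b'] -> ['a', 'c', 'b']
'b': index 2 in ['a', 'c', 'b'] -> ['b', 'a', 'c']
'b': index 0 in ['b', 'a', 'c'] -> ['b', 'a', 'c']
'c': index 2 in ['b', 'a', 'c'] -> ['c', 'b', 'a']
'c': index 0 in ['c', 'b', 'a'] -> ['c', 'b', 'a']
'a': index 2 in ['c', 'b', 'a'] -> ['a', 'c', 'b']
'b': index 2 in ['a', 'c', 'b'] -> ['b', 'a', 'c']
'c': index 2 in ['b', 'a', 'c'] -> ['c', 'b', 'a']


Output: [2, 1, 2, 0, 2, 0, 2, 2, 2]


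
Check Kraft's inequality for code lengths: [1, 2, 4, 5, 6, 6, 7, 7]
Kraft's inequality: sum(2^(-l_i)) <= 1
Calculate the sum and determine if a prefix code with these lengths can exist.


Sum = 2^(-1) + 2^(-2) + 2^(-4) + 2^(-5) + 2^(-6) + 2^(-6) + 2^(-7) + 2^(-7)
    = 0.5 + 0.25 + 0.0625 + 0.03125 + 0.015625 + 0.015625 + 0.0078125 + 0.0078125
    = 114/128 = 0.890625
Since 0.890625 <= 1, Kraft's inequality IS satisfied.
A prefix code with these lengths CAN exist.

Kraft sum = 0.890625. Satisfied.


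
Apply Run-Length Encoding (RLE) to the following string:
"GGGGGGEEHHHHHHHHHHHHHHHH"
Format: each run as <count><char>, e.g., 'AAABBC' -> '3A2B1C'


Scanning runs left to right:
  i=0: run of 'G' x 6 -> '6G'
  i=6: run of 'E' x 2 -> '2E'
  i=8: run of 'H' x 16 -> '16H'

RLE = 6G2E16H


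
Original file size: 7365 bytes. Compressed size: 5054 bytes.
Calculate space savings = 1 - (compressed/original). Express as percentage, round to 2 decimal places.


ratio = compressed/original = 5054/7365 = 0.686219
savings = 1 - ratio = 1 - 0.686219 = 0.313781
as a percentage: 0.313781 * 100 = 31.38%

Space savings = 1 - 5054/7365 = 31.38%


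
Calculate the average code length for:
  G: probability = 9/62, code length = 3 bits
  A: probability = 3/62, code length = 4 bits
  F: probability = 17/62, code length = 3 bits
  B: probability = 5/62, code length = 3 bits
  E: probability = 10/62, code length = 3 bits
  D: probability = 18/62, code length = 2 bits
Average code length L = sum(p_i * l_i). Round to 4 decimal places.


Weighted contributions p_i * l_i:
  G: (9/62) * 3 = 27/62
  A: (3/62) * 4 = 12/62
  F: (17/62) * 3 = 51/62
  B: (5/62) * 3 = 15/62
  E: (10/62) * 3 = 30/62
  D: (18/62) * 2 = 36/62
Sum = (27 + 12 + 51 + 15 + 30 + 36)/62 = 171/62

L = 171/62 = 2.7581 bits/symbol


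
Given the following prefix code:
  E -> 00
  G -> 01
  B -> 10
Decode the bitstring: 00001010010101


Decoding step by step:
Bits 00 -> E
Bits 00 -> E
Bits 10 -> B
Bits 10 -> B
Bits 01 -> G
Bits 01 -> G
Bits 01 -> G


Decoded message: EEBBGGG


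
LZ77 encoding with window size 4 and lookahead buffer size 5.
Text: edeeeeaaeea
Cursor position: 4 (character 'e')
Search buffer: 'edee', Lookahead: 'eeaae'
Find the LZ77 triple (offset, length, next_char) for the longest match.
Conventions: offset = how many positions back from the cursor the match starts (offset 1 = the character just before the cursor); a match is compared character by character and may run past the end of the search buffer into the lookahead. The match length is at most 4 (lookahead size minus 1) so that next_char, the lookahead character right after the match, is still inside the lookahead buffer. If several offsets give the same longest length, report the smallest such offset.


Try each offset into the search buffer:
  offset=1 (pos 3, char 'e'): match length 2
  offset=2 (pos 2, char 'e'): match length 2
  offset=3 (pos 1, char 'd'): match length 0
  offset=4 (pos 0, char 'e'): match length 1
Longest match has length 2, found at offsets 1, 2; take the smallest, offset 1.
next_char = character at position 4 + 2 = 6 -> 'a'

Best match: offset=1, length=2 (matching 'ee' starting at position 3)
LZ77 triple: (1, 2, 'a')


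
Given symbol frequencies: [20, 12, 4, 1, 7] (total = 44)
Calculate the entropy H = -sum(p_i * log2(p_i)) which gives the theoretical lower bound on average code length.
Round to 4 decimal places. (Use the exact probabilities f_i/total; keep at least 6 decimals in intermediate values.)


Per-symbol terms -p_i * log2(p_i) with p_i = f_i/44:
  p = 20/44 = 0.454545: log2(p) = -1.137504, -p*log2(p) = 0.517047
  p = 12/44 = 0.272727: log2(p) = -1.874469, -p*log2(p) = 0.511219
  p = 4/44 = 0.090909: log2(p) = -3.459432, -p*log2(p) = 0.314494
  p = 1/44 = 0.022727: log2(p) = -5.459432, -p*log2(p) = 0.124078
  p = 7/44 = 0.159091: log2(p) = -2.652077, -p*log2(p) = 0.421921
H = 0.517047 + 0.511219 + 0.314494 + 0.124078 + 0.421921 = 1.888759

H = 1.8888 bits/symbol


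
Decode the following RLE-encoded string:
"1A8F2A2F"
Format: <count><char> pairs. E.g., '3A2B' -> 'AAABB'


Expanding each <count><char> pair:
  1A -> 'A'
  8F -> 'FFFFFFFF'
  2A -> 'AA'
  2F -> 'FF'

Decoded = AFFFFFFFFAAFF


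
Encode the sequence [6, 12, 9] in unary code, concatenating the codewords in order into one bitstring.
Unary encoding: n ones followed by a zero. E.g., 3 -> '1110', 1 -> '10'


Encode each number as n ones followed by a terminating 0:
  6 -> 1111110 (7 bits)
  12 -> 1111111111110 (13 bits)
  9 -> 1111111110 (10 bits)
Total length = 7 + 13 + 10 = 30 bits.

Unary([6, 12, 9]) = 111111011111111111101111111110 (30 bits)
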